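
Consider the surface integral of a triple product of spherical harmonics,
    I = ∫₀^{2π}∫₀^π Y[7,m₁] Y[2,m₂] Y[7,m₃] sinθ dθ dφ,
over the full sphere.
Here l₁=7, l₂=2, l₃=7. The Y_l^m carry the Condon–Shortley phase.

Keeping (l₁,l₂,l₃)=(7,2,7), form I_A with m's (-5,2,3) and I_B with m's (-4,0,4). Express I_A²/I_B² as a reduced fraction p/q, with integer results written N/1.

297/8

Same 7,2,7: normalisation and zero-m 3j drop out of the ratio.
A: Δ: 2! 12! 2! / 17! → 1/185640; sum: t=2:+1/29030400 = 1/29030400; 3j²(7 2 7; -5 2 3) = Δ·Π!·Σ² = 99/7735  (sign +1)
B: Δ: 2! 12! 2! / 17! → 1/185640; sum: t=0:+1/159667200 t=1:−1/7257600 t=2:+1/8709120 = -1/59875200; 3j²(7 2 7; -4 0 4) = Δ·Π!·Σ² = 8/23205  (sign +1)
I_A²/I_B² = (99/7735)/(8/23205) = 297/8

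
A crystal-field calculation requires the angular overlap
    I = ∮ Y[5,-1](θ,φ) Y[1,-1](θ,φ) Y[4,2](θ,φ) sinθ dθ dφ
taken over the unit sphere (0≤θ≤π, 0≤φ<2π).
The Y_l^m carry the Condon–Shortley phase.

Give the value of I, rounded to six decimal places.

-0.120286

m-sum 0 ✓  L=10 even ✓  4≤4≤6 ✓
Π(2lᵢ+1) = 11×3×9 = 297
triangle coeff Δ(5,1,4) = 1/495
Σ_t [1,1]: t=1:−1/576 = -1/576
(3j)²=5/99 [(5 1 4; 0 0 0)], sign=-1
Σ_t [0,0]: t=0:+1/2880 = 1/2880
(3j)²=2/165 [(5 1 4; -1 -1 2)], sign=+1
⇒ 4πI² = 2/11
I = (-1)√(2/11/(4π)) = -0.12028562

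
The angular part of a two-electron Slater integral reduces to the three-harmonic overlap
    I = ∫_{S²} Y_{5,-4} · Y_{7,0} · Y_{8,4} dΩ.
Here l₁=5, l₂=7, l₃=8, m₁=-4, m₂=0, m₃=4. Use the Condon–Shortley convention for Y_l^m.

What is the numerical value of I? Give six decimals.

Checks pass: Σm=0; 20 even; l₃=8∈[2,12].
(2·5+1)(2·7+1)(2·8+1) = 2805
Δ: 4! 6! 10! / 21! → 1/814773960
sum: t=0:+1/87091200 t=1:−1/4976640 t=2:+1/2073600 t=3:−1/4976640 t=4:+1/87091200 = 1/9676800
3j²(5 7 8; 0 0 0) = Δ·Π!·Σ² = 360/46189  (sign +1)
sum: t=3:−1/74649600 t=4:+1/87091200 = -1/522547200
3j²(5 7 8; -4 0 4) = Δ·Π!·Σ² = 2/4199  (sign -1)
combine: 4πI² = 2805·360/46189·2/4199 = 10800/1037153
take √, sign -1: I = -0.02878628

-0.028786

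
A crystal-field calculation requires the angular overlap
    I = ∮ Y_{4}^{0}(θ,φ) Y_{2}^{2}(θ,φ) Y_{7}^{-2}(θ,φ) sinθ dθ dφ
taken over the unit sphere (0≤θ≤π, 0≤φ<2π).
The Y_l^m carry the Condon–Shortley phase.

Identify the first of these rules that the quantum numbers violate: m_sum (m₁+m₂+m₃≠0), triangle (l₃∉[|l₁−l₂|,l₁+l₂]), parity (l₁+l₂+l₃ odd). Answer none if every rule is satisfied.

Σmᵢ = 0  ✓
l₃∈[|l₁−l₂|,l₁+l₂]=[2,6], have l₃=7  ✗
Σlᵢ = 13 ⇒ odd

triangle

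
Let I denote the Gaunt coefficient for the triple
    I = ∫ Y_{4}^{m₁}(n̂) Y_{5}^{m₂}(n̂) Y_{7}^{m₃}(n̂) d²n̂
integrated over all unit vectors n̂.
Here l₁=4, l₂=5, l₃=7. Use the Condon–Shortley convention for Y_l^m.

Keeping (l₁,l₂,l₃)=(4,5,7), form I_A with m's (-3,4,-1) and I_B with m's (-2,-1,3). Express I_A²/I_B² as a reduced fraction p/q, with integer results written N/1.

Shared (l₁,l₂,l₃)=(4,5,7): N and (l;000)² cancel in I_A²/I_B².
A: Δ = 2!·6!·8!/17! = 1/6126120; Racah Σ t=1..2: t=1:−1/29030400 t=2:+1/1209600 = 23/29030400; ⇒ 3j(4 5 7; -3 4 -1)² = 529/97240, sgn +1
B: Δ = 2!·6!·8!/17! = 1/6126120; Racah Σ t=0..2: t=0:+1/829440 t=1:−1/86400 t=2:+1/138240 = -13/4147200; ⇒ 3j(4 5 7; -2 -1 3)² = 13/3740, sgn -1
I_A²/I_B² = (529/97240)/(13/3740) = 529/338

529/338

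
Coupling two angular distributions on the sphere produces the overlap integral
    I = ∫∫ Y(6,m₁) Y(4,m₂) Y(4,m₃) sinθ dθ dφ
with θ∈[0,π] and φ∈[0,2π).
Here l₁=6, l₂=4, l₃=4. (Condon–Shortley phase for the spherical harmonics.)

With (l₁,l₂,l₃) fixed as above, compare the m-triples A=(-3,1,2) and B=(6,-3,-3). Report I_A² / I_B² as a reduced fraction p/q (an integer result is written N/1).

5/22

l's match ⇒ only the (l;m) 3-j factors differ between A and B.
A: triangle coeff Δ(6,4,4) = 1/1261260; Σ_t [3,5]: t=3:−1/51840 t=4:+1/5760 t=5:−1/11520 = 7/103680; (3j)²=7/858 [(6 4 4; -3 1 2)], sign=+1
B: triangle coeff Δ(6,4,4) = 1/1261260; Σ_t [0,0]: t=0:+1/518400 = 1/518400; (3j)²=7/195 [(6 4 4; 6 -3 -3)], sign=-1
I_A²/I_B² = (7/858)/(7/195) = 5/22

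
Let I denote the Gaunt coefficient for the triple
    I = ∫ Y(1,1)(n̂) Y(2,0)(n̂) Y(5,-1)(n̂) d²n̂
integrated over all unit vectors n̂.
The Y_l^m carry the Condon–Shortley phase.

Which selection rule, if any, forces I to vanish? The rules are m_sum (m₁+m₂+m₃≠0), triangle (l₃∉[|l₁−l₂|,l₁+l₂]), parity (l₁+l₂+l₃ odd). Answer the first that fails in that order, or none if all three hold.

triangle

Σmᵢ = 0  ✓
l₃∈[|l₁−l₂|,l₁+l₂]=[1,3], have l₃=5  ✗
Σlᵢ = 8 ⇒ even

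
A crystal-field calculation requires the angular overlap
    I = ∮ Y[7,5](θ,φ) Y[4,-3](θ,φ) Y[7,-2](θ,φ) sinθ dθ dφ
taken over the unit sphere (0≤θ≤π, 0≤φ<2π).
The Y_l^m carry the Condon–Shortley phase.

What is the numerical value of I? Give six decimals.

m-sum 0 ✓  L=18 even ✓  3≤7≤11 ✓
Π(2lᵢ+1) = 15×9×15 = 2025
triangle coeff Δ(7,4,7) = 1/58198140
Σ_t [0,4]: t=0:+1/17418240 t=1:−1/622080 t=2:+1/230400 t=3:−1/622080 t=4:+1/17418240 = 1/806400
(3j)²=2268/230945 [(7 4 7; 0 0 0)], sign=-1
Σ_t [0,1]: t=0:+1/11612160 t=1:−1/52254720 = 1/14929920
(3j)²=1225/75582 [(7 4 7; 5 -3 -2)], sign=-1
⇒ 4πI² = 62511750/193947611
I = (+1)√(62511750/193947611/(4π)) = 0.16015248

0.160152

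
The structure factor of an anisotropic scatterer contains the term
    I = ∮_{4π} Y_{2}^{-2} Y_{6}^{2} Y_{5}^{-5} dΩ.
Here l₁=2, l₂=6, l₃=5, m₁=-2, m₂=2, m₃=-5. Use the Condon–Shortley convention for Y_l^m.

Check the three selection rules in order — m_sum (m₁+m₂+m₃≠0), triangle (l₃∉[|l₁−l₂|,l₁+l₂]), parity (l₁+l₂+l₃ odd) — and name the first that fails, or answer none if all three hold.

Σmᵢ = -5  ✗
l₃∈[|l₁−l₂|,l₁+l₂]=[4,8], have l₃=5
Σlᵢ = 13 ⇒ odd

m_sum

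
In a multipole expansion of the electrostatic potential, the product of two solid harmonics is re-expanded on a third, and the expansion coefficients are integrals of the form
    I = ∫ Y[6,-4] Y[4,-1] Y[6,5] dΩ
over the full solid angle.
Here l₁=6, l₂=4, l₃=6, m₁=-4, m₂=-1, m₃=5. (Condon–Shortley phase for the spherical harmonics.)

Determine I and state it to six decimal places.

Rules hold: Σm=0, L=16 even, 2≤6≤10.
N = 13·9·13 = 1521
Δ = 4!·8!·4!/17! = 1/15315300
Racah Σ t=0..4: t=0:+1/829440 t=1:−1/25920 t=2:+1/9216 t=3:−1/25920 t=4:+1/829440 = 7/207360
⇒ 3j(6 4 6; 0 0 0)² = 28/2431, sgn +1
Racah Σ t=2..3: t=2:+1/967680 t=3:−1/725760 = -1/2903040
⇒ 3j(6 4 6; -4 -1 5)² = 5/3094, sgn +1
4πI² = N·(3j₀)²·(3jₘ)² = 90/3179
I = +1·√(0.0283108/4π) = 0.04746473

0.047465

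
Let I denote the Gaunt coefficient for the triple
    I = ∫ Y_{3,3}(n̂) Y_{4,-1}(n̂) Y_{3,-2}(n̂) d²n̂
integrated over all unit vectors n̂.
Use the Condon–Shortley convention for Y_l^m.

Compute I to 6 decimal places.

Rules hold: Σm=0, L=10 even, 1≤3≤7.
N = 7·9·7 = 441
Δ = 4!·2!·4!/11! = 1/34650
Racah Σ t=1..3: t=1:−1/72 t=2:+1/16 t=3:−1/72 = 5/144
⇒ 3j(3 4 3; 0 0 0)² = 2/77, sgn -1
Racah Σ t=0..0: t=0:+1/288 = 1/288
⇒ 3j(3 4 3; 3 -1 -2)² = 5/231, sgn -1
4πI² = N·(3j₀)²·(3jₘ)² = 30/121
I = +1·√(0.247934/4π) = 0.14046335

0.140463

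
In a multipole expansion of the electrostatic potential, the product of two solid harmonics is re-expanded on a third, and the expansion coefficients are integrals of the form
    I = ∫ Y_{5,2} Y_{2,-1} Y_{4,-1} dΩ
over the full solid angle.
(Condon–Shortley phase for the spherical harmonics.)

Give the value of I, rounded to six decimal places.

l₁+l₂+l₃=11 is odd: 3j(l;000)=0 ⇒ I=0

0.000000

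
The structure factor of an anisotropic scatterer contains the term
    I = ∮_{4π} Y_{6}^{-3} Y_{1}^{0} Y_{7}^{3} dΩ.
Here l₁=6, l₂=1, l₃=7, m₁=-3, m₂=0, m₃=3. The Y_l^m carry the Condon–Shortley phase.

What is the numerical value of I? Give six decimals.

Checks pass: Σm=0; 14 even; l₃=7∈[5,7].
(2·6+1)(2·1+1)(2·7+1) = 585
Δ: 0! 12! 2! / 15! → 1/1365
sum: t=0:+1/518400 = 1/518400
3j²(6 1 7; 0 0 0) = Δ·Π!·Σ² = 7/195  (sign -1)
sum: t=0:+1/2177280 = 1/2177280
3j²(6 1 7; -3 0 3) = Δ·Π!·Σ² = 8/273  (sign +1)
combine: 4πI² = 585·7/195·8/273 = 8/13
take √, sign -1: I = -0.22129336

-0.221293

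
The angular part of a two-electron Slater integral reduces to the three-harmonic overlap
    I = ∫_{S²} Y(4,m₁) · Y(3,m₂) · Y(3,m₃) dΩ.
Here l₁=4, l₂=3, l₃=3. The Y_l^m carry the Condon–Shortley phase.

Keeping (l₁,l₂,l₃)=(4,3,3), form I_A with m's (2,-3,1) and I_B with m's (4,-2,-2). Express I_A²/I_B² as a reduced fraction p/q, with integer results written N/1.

Same 4,3,3: normalisation and zero-m 3j drop out of the ratio.
A: Δ: 4! 4! 2! / 11! → 1/34650; sum: t=0:+1/192 = 1/192; 3j²(4 3 3; 2 -3 1) = Δ·Π!·Σ² = 3/77  (sign +1)
B: Δ: 4! 4! 2! / 11! → 1/34650; sum: t=0:+1/576 = 1/576; 3j²(4 3 3; 4 -2 -2) = Δ·Π!·Σ² = 5/99  (sign -1)
I_A²/I_B² = (3/77)/(5/99) = 27/35

27/35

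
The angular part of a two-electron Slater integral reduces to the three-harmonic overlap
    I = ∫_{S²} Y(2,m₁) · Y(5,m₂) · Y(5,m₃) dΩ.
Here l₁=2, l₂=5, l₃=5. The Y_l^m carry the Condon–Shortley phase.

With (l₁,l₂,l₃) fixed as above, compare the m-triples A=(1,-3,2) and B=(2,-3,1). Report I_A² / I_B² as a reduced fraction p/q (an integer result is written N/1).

l's match ⇒ only the (l;m) 3-j factors differ between A and B.
A: triangle coeff Δ(2,5,5) = 1/38610; Σ_t [0,1]: t=0:+1/2880 t=1:−1/10080 = 1/4032; (3j)²=10/429 [(2 5 5; 1 -3 2)], sign=-1
B: triangle coeff Δ(2,5,5) = 1/38610; Σ_t [0,0]: t=0:+1/5760 = 1/5760; (3j)²=56/2145 [(2 5 5; 2 -3 1)], sign=+1
I_A²/I_B² = (10/429)/(56/2145) = 25/28

25/28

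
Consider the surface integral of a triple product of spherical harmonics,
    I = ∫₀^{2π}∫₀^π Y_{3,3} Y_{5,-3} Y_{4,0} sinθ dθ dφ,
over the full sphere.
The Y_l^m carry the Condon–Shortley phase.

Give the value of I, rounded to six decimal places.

0.196280

m-sum 0 ✓  L=12 even ✓  2≤4≤8 ✓
Π(2lᵢ+1) = 7×11×9 = 693
triangle coeff Δ(3,5,4) = 1/180180
Σ_t [1,3]: t=1:−1/576 t=2:+1/144 t=3:−1/576 = 1/288
(3j)²=20/1001 [(3 5 4; 0 0 0)], sign=+1
Σ_t [0,0]: t=0:+1/2304 = 1/2304
(3j)²=5/143 [(3 5 4; 3 -3 0)], sign=+1
⇒ 4πI² = 900/1859
I = (+1)√(900/1859/(4π)) = 0.19628026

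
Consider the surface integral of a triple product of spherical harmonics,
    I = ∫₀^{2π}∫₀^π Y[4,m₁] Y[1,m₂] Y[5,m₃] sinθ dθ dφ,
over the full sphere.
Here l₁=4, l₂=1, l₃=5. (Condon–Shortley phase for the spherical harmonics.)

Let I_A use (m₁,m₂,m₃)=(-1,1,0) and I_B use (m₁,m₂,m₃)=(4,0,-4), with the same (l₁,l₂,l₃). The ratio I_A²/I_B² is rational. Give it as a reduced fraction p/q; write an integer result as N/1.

Shared (l₁,l₂,l₃)=(4,1,5): N and (l;000)² cancel in I_A²/I_B².
A: Δ = 0!·8!·2!/11! = 1/495; Racah Σ t=0..0: t=0:+1/1440 = 1/1440; ⇒ 3j(4 1 5; -1 1 0)² = 2/99, sgn -1
B: Δ = 0!·8!·2!/11! = 1/495; Racah Σ t=0..0: t=0:+1/40320 = 1/40320; ⇒ 3j(4 1 5; 4 0 -4)² = 1/55, sgn -1
I_A²/I_B² = (2/99)/(1/55) = 10/9

10/9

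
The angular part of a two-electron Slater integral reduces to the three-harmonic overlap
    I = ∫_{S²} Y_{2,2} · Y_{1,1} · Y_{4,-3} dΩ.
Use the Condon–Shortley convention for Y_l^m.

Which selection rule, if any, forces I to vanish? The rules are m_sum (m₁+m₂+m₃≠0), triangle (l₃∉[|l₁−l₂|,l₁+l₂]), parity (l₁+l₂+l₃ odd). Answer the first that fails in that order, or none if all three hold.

triangle

m₁+m₂+m₃ = 2 + 1 − 3 = 0  ✓
triangle: |2−1|=1 ≤ l₃=4 ≤ 2+1=3  ✗
parity: l₁+l₂+l₃ = 7 is odd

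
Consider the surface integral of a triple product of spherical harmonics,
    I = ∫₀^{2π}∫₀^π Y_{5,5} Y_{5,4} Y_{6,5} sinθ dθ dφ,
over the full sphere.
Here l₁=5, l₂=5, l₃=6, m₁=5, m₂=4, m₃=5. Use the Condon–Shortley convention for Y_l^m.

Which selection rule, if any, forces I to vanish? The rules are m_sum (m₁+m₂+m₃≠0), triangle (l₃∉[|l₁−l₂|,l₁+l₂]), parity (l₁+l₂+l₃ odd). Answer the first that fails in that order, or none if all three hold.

m_sum

azimuthal sum: 5 + 4 + 5 = 14  ✗
0 ≤ 6 ≤ 10 (triangle on l)
L = 5 + 5 + 6 = 16 (even)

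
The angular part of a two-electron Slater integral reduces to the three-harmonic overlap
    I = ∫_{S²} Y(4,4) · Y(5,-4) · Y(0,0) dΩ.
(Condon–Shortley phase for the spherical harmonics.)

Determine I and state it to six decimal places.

0.000000

l₃=0 ∉ [1,9] — triangle fails ⇒ I = 0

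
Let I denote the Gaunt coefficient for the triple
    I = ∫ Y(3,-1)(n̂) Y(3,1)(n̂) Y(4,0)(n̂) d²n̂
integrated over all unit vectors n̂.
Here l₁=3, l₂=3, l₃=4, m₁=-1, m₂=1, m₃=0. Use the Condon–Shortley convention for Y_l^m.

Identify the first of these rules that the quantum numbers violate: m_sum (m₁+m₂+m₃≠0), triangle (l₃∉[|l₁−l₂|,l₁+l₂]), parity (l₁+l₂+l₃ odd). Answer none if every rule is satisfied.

Σmᵢ = 0  ✓
l₃∈[|l₁−l₂|,l₁+l₂]=[0,6], have l₃=4  ✓
Σlᵢ = 10 ⇒ even  ✓

none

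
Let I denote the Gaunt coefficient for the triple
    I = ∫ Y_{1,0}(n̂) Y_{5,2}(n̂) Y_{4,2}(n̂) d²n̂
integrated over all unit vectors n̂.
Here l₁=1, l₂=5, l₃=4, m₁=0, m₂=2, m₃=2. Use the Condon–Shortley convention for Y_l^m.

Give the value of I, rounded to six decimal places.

0.000000

m-sum = 0 + 2 + 2 = 4 ≠ 0 ⇒ I = 0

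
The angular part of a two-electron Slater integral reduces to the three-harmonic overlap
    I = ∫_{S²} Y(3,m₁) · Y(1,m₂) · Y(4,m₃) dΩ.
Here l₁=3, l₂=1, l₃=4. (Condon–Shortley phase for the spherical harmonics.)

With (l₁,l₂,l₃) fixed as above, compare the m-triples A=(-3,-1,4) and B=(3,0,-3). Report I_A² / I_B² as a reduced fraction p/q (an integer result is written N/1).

4/1

Same 3,1,4: normalisation and zero-m 3j drop out of the ratio.
A: Δ: 0! 6! 2! / 9! → 1/252; sum: t=0:+1/1440 = 1/1440; 3j²(3 1 4; -3 -1 4) = Δ·Π!·Σ² = 1/9  (sign +1)
B: Δ: 0! 6! 2! / 9! → 1/252; sum: t=0:+1/720 = 1/720; 3j²(3 1 4; 3 0 -3) = Δ·Π!·Σ² = 1/36  (sign -1)
I_A²/I_B² = (1/9)/(1/36) = 4/1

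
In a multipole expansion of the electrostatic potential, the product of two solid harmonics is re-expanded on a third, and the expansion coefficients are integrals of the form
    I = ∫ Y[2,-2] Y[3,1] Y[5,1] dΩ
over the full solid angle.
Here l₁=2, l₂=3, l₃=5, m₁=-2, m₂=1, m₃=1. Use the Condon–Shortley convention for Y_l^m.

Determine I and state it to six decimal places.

-0.092802

Checks pass: Σm=0; 10 even; l₃=5∈[1,5].
(2·2+1)(2·3+1)(2·5+1) = 385
Δ: 0! 4! 6! / 11! → 1/2310
sum: t=0:+1/144 = 1/144
3j²(2 3 5; 0 0 0) = Δ·Π!·Σ² = 10/231  (sign -1)
sum: t=0:+1/1152 = 1/1152
3j²(2 3 5; -2 1 1) = Δ·Π!·Σ² = 1/154  (sign +1)
combine: 4πI² = 385·10/231·1/154 = 25/231
take √, sign -1: I = -0.09280237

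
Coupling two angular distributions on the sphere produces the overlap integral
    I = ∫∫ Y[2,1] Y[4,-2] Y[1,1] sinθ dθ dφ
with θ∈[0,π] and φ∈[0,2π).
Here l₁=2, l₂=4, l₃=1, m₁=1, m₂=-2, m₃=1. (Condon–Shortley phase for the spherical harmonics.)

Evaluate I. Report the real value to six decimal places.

l₃=1 ∉ [2,6] — triangle fails ⇒ I = 0

0.000000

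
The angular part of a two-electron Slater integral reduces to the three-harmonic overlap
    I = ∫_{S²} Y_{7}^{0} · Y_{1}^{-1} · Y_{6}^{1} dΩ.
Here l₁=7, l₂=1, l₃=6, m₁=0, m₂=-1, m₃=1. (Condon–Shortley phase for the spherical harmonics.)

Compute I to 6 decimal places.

0.160342

Rules hold: Σm=0, L=14 even, 6≤6≤8.
N = 15·3·13 = 585
Δ = 2!·12!·0!/15! = 1/1365
Racah Σ t=1..1: t=1:−1/518400 = -1/518400
⇒ 3j(7 1 6; 0 0 0)² = 7/195, sgn -1
Racah Σ t=0..0: t=0:+1/1209600 = 1/1209600
⇒ 3j(7 1 6; 0 -1 1)² = 1/65, sgn -1
4πI² = N·(3j₀)²·(3jₘ)² = 21/65
I = +1·√(0.323077/4π) = 0.16034227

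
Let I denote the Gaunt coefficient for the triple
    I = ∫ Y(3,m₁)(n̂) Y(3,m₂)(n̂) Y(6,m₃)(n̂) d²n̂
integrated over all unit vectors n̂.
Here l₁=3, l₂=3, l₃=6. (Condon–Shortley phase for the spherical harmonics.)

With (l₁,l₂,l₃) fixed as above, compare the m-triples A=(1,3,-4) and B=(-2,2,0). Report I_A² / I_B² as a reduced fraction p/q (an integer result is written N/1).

l's match ⇒ only the (l;m) 3-j factors differ between A and B.
A: triangle coeff Δ(3,3,6) = 1/12012; Σ_t [0,0]: t=0:+1/34560 = 1/34560; (3j)²=5/286 [(3 3 6; 1 3 -4)], sign=+1
B: triangle coeff Δ(3,3,6) = 1/12012; Σ_t [0,0]: t=0:+1/14400 = 1/14400; (3j)²=3/1001 [(3 3 6; -2 2 0)], sign=+1
I_A²/I_B² = (5/286)/(3/1001) = 35/6

35/6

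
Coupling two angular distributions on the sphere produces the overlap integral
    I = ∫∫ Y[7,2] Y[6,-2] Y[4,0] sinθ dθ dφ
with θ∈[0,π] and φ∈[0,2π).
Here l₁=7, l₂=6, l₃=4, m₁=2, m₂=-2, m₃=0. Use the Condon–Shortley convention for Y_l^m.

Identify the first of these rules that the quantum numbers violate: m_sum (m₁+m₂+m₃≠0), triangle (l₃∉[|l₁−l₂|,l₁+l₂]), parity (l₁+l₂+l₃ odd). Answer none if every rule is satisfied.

parity

azimuthal sum: 2 − 2 + 0 = 0  ✓
1 ≤ 4 ≤ 13 (triangle on l)  ✓
L = 7 + 6 + 4 = 17 (odd)  ✗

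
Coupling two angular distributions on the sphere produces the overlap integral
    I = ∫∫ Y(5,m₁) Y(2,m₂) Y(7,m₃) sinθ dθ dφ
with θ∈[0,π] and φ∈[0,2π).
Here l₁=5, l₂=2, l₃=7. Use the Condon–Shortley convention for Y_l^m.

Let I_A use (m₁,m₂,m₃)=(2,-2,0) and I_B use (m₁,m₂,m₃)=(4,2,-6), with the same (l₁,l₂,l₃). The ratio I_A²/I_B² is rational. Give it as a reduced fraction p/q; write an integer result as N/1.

7/143

Same 5,2,7: normalisation and zero-m 3j drop out of the ratio.
A: Δ: 0! 10! 4! / 15! → 1/15015; sum: t=0:+1/725760 = 1/725760; 3j²(5 2 7; 2 -2 0) = Δ·Π!·Σ² = 1/429  (sign -1)
B: Δ: 0! 10! 4! / 15! → 1/15015; sum: t=0:+1/8709120 = 1/8709120; 3j²(5 2 7; 4 2 -6) = Δ·Π!·Σ² = 1/21  (sign -1)
I_A²/I_B² = (1/429)/(1/21) = 7/143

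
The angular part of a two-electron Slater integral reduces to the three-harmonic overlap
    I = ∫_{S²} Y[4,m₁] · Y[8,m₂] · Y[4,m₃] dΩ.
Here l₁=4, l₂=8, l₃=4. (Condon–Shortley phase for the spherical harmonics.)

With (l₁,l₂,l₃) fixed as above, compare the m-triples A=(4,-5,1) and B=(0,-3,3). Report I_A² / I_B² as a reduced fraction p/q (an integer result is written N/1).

39/50

Same 4,8,4: normalisation and zero-m 3j drop out of the ratio.
A: Δ: 8! 0! 8! / 17! → 1/218790; sum: t=0:+1/29030400 = 1/29030400; 3j²(4 8 4; 4 -5 1) = Δ·Π!·Σ² = 1/170  (sign -1)
B: Δ: 8! 0! 8! / 17! → 1/218790; sum: t=4:+1/2903040 = 1/2903040; 3j²(4 8 4; 0 -3 3) = Δ·Π!·Σ² = 5/663  (sign -1)
I_A²/I_B² = (1/170)/(5/663) = 39/50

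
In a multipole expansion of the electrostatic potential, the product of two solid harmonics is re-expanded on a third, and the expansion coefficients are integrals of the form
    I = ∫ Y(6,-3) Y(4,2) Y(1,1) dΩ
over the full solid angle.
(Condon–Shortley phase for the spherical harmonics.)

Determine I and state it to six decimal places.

0.000000

l₃=1 ∉ [2,10] — triangle fails ⇒ I = 0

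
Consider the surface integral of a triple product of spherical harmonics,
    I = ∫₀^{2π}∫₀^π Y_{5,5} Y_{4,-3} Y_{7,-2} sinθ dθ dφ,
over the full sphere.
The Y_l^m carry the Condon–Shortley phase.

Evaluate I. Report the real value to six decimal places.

-0.045821

Checks pass: Σm=0; 16 even; l₃=7∈[1,9].
(2·5+1)(2·4+1)(2·7+1) = 1485
Δ: 2! 8! 6! / 17! → 1/6126120
sum: t=0:+1/69120 t=1:−1/20736 t=2:+1/69120 = -1/51840
3j²(5 4 7; 0 0 0) = Δ·Π!·Σ² = 280/21879  (sign +1)
sum: t=0:+1/9676800 = 1/9676800
3j²(5 4 7; 5 -3 -2) = Δ·Π!·Σ² = 27/19448  (sign -1)
combine: 4πI² = 1485·280/21879·27/19448 = 14175/537251
take √, sign -1: I = -0.04582136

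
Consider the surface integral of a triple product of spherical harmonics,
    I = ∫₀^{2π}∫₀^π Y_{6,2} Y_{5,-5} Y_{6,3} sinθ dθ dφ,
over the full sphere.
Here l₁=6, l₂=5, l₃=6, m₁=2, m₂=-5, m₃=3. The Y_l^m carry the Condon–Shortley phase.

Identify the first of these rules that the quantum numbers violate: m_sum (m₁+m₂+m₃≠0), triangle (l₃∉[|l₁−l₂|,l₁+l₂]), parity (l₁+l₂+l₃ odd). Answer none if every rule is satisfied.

parity

azimuthal sum: 2 − 5 + 3 = 0  ✓
1 ≤ 6 ≤ 11 (triangle on l)  ✓
L = 6 + 5 + 6 = 17 (odd)  ✗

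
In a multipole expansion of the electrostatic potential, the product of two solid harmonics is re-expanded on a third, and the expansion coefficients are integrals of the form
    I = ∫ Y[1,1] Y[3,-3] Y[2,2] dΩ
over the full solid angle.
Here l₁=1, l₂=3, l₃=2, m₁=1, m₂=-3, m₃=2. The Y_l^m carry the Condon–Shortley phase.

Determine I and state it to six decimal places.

m-sum 0 ✓  L=6 even ✓  2≤2≤4 ✓
Π(2lᵢ+1) = 3×7×5 = 105
triangle coeff Δ(1,3,2) = 1/105
Σ_t [1,1]: t=1:−1/4 = -1/4
(3j)²=3/35 [(1 3 2; 0 0 0)], sign=-1
Σ_t [0,0]: t=0:+1/48 = 1/48
(3j)²=1/7 [(1 3 2; 1 -3 2)], sign=+1
⇒ 4πI² = 9/7
I = (-1)√(9/7/(4π)) = -0.31986543

-0.319865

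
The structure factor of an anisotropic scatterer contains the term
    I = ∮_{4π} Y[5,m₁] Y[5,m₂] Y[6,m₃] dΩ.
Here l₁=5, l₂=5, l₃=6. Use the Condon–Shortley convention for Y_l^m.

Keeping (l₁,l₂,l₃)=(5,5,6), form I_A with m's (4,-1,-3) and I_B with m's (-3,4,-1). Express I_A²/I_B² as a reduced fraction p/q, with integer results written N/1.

Same 5,5,6: normalisation and zero-m 3j drop out of the ratio.
A: Δ: 4! 6! 6! / 17! → 1/28588560; sum: t=0:+1/138240 t=1:−1/155520 = 1/1244160; 3j²(5 5 6; 4 -1 -3) = Δ·Π!·Σ² = 3/9724  (sign -1)
B: Δ: 4! 6! 6! / 17! → 1/28588560; sum: t=3:−1/518400 t=4:+1/138240 = 11/2073600; 3j²(5 5 6; -3 4 -1) = Δ·Π!·Σ² = 77/4420  (sign -1)
I_A²/I_B² = (3/9724)/(77/4420) = 15/847

15/847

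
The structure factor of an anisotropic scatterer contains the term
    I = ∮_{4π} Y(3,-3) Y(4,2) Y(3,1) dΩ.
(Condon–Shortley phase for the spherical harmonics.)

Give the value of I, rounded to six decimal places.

-0.188451

Rules hold: Σm=0, L=10 even, 1≤3≤7.
N = 7·9·7 = 441
Δ = 4!·2!·4!/11! = 1/34650
Racah Σ t=1..3: t=1:−1/72 t=2:+1/16 t=3:−1/72 = 5/144
⇒ 3j(3 4 3; 0 0 0)² = 2/77, sgn -1
Racah Σ t=4..4: t=4:+1/192 = 1/192
⇒ 3j(3 4 3; -3 2 1)² = 3/77, sgn +1
4πI² = N·(3j₀)²·(3jₘ)² = 54/121
I = -1·√(0.446281/4π) = -0.18845135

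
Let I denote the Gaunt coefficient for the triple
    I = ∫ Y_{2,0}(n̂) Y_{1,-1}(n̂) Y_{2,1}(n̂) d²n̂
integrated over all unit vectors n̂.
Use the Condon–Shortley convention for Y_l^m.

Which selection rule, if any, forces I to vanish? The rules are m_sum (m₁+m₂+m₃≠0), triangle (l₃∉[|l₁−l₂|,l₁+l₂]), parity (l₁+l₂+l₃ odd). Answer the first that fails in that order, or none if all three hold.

parity

azimuthal sum: 0 − 1 + 1 = 0  ✓
1 ≤ 2 ≤ 3 (triangle on l)  ✓
L = 2 + 1 + 2 = 5 (odd)  ✗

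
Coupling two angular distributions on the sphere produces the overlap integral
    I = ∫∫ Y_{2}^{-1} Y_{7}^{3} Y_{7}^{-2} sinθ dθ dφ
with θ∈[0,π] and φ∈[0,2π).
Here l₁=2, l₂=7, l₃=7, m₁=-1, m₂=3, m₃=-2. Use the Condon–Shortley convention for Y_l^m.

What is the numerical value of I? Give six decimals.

m-sum 0 ✓  L=16 even ✓  5≤7≤9 ✓
Π(2lᵢ+1) = 5×15×15 = 1125
triangle coeff Δ(2,7,7) = 1/185640
Σ_t [0,2]: t=0:+1/2419200 t=1:−1/518400 t=2:+1/2419200 = -1/907200
(3j)²=56/3315 [(2 7 7; 0 0 0)], sign=+1
Σ_t [1,2]: t=1:−1/4354560 t=2:+1/1935360 = 1/3483648
(3j)²=125/12376 [(2 7 7; -1 3 -2)], sign=-1
⇒ 4πI² = 9375/48841
I = (-1)√(9375/48841/(4π)) = -0.12359145

-0.123591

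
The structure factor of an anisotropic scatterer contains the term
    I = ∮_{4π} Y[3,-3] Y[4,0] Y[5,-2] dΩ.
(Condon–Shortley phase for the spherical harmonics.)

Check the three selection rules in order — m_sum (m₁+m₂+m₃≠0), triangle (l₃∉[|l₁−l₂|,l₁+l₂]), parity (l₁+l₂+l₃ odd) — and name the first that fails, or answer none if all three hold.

m_sum

azimuthal sum: -3 + 0 − 2 = -5  ✗
1 ≤ 5 ≤ 7 (triangle on l)
L = 3 + 4 + 5 = 12 (even)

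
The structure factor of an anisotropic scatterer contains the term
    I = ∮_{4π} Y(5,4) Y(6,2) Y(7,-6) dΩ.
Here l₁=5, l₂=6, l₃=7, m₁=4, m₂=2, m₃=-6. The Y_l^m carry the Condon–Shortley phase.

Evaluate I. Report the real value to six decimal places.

-0.164530

Checks pass: Σm=0; 18 even; l₃=7∈[1,11].
(2·5+1)(2·6+1)(2·7+1) = 2145
Δ: 4! 6! 8! / 19! → 1/174594420
sum: t=0:+1/4147200 t=1:−1/207360 t=2:+1/82944 t=3:−1/207360 t=4:+1/4147200 = 1/345600
3j²(5 6 7; 0 0 0) = Δ·Π!·Σ² = 420/46189  (sign -1)
sum: t=0:+1/116121600 t=1:−1/21772800 = -13/348364800
3j²(5 6 7; 4 2 -6) = Δ·Π!·Σ² = 169/9690  (sign +1)
combine: 4πI² = 2145·420/46189·169/9690 = 35490/104329
take √, sign -1: I = -0.16453017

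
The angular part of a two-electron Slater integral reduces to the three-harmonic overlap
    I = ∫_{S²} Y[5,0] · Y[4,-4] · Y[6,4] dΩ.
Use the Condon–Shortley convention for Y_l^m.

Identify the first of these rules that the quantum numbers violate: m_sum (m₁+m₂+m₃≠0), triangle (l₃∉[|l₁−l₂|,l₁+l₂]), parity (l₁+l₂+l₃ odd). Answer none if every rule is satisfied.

Σmᵢ = 0  ✓
l₃∈[|l₁−l₂|,l₁+l₂]=[1,9], have l₃=6  ✓
Σlᵢ = 15 ⇒ odd  ✗

parity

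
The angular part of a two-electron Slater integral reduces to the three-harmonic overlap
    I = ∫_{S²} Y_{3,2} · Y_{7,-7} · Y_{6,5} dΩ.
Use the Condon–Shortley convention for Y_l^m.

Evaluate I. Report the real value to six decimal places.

m-sum 0 ✓  L=16 even ✓  4≤6≤10 ✓
Π(2lᵢ+1) = 7×15×13 = 1365
triangle coeff Δ(3,7,6) = 1/2042040
Σ_t [1,3]: t=1:−1/207360 t=2:+1/57600 t=3:−1/207360 = 1/129600
(3j)²=168/12155 [(3 7 6; 0 0 0)], sign=+1
Σ_t [0,0]: t=0:+1/87091200 = 1/87091200
(3j)²=11/408 [(3 7 6; 2 -7 5)], sign=-1
⇒ 4πI² = 147/289
I = (-1)√(147/289/(4π)) = -0.20118927

-0.201189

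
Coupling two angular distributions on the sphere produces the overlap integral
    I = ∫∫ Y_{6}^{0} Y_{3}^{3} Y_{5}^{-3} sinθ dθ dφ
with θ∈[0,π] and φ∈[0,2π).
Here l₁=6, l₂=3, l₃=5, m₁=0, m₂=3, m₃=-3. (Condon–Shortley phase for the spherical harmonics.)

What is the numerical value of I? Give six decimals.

-0.110086

m-sum 0 ✓  L=14 even ✓  3≤5≤9 ✓
Π(2lᵢ+1) = 13×7×11 = 1001
triangle coeff Δ(6,3,5) = 1/675675
Σ_t [1,3]: t=1:−1/8640 t=2:+1/2304 t=3:−1/8640 = 7/34560
(3j)²=7/429 [(6 3 5; 0 0 0)], sign=-1
Σ_t [4,4]: t=4:+1/69120 = 1/69120
(3j)²=4/429 [(6 3 5; 0 3 -3)], sign=+1
⇒ 4πI² = 196/1287
I = (-1)√(196/1287/(4π)) = -0.11008644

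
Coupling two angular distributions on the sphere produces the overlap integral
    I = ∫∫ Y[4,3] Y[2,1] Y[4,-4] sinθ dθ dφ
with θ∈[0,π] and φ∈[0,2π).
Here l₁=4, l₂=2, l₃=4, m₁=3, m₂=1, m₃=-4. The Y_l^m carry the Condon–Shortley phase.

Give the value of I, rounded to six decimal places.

0.198645

Rules hold: Σm=0, L=10 even, 2≤4≤6.
N = 9·5·9 = 405
Δ = 2!·6!·2!/11! = 1/13860
Racah Σ t=0..2: t=0:+1/192 t=1:−1/36 t=2:+1/192 = -5/288
⇒ 3j(4 2 4; 0 0 0)² = 20/693, sgn -1
Racah Σ t=1..1: t=1:−1/1440 = -1/1440
⇒ 3j(4 2 4; 3 1 -4)² = 7/165, sgn -1
4πI² = N·(3j₀)²·(3jₘ)² = 60/121
I = +1·√(0.495868/4π) = 0.19864517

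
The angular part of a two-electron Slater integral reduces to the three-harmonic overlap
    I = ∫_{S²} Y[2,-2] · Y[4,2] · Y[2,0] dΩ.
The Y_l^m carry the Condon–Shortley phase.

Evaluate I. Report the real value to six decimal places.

Checks pass: Σm=0; 8 even; l₃=2∈[2,6].
(2·2+1)(2·4+1)(2·2+1) = 225
Δ: 4! 0! 4! / 9! → 1/630
sum: t=2:+1/16 = 1/16
3j²(2 4 2; 0 0 0) = Δ·Π!·Σ² = 2/35  (sign +1)
sum: t=4:+1/96 = 1/96
3j²(2 4 2; -2 2 0) = Δ·Π!·Σ² = 1/42  (sign +1)
combine: 4πI² = 225·2/35·1/42 = 15/49
take √, sign +1: I = 0.15607835

0.156078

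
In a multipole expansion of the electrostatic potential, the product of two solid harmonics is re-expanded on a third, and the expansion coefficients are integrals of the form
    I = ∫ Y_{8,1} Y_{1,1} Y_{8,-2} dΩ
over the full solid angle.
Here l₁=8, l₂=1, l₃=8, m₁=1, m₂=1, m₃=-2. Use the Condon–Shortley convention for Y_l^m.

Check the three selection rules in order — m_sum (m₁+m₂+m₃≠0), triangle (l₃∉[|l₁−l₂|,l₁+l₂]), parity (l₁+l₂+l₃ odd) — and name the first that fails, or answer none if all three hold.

m₁+m₂+m₃ = 1 + 1 − 2 = 0  ✓
triangle: |8−1|=7 ≤ l₃=8 ≤ 8+1=9  ✓
parity: l₁+l₂+l₃ = 17 is odd  ✗

parity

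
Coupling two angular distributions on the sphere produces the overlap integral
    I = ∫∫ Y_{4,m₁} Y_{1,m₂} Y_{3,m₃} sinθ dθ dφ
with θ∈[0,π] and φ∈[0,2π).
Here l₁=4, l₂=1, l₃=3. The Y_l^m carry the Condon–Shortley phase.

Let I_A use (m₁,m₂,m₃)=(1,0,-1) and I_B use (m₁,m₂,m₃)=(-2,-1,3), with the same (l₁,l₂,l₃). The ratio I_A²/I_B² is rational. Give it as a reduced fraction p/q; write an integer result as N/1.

l's match ⇒ only the (l;m) 3-j factors differ between A and B.
A: triangle coeff Δ(4,1,3) = 1/252; Σ_t [1,1]: t=1:−1/48 = -1/48; (3j)²=5/84 [(4 1 3; 1 0 -1)], sign=-1
B: triangle coeff Δ(4,1,3) = 1/252; Σ_t [0,0]: t=0:+1/1440 = 1/1440; (3j)²=1/252 [(4 1 3; -2 -1 3)], sign=+1
I_A²/I_B² = (5/84)/(1/252) = 15/1

15/1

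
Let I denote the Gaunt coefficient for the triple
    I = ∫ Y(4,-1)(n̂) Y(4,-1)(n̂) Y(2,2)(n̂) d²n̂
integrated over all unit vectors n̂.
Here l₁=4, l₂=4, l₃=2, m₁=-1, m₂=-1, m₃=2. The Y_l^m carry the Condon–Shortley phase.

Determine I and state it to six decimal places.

Checks pass: Σm=0; 10 even; l₃=2∈[0,8].
(2·4+1)(2·4+1)(2·2+1) = 405
Δ: 6! 2! 2! / 11! → 1/13860
sum: t=2:+1/192 t=3:−1/36 t=4:+1/192 = -5/288
3j²(4 4 2; 0 0 0) = Δ·Π!·Σ² = 20/693  (sign -1)
sum: t=3:−1/144 = -1/144
3j²(4 4 2; -1 -1 2) = Δ·Π!·Σ² = 10/231  (sign -1)
combine: 4πI² = 405·20/693·10/231 = 3000/5929
take √, sign +1: I = 0.20066192

0.200662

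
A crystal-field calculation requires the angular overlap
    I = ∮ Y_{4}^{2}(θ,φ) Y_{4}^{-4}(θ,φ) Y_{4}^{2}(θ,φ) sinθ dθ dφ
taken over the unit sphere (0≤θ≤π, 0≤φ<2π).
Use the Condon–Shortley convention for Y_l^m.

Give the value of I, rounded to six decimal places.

0.190983

Rules hold: Σm=0, L=12 even, 0≤4≤8.
N = 9·9·9 = 729
Δ = 4!·4!·4!/13! = 1/450450
Racah Σ t=0..4: t=0:+1/13824 t=1:−1/216 t=2:+1/64 t=3:−1/216 t=4:+1/13824 = 5/768
⇒ 3j(4 4 4; 0 0 0)² = 18/1001, sgn +1
Racah Σ t=0..0: t=0:+1/2304 = 1/2304
⇒ 3j(4 4 4; 2 -4 2)² = 5/143, sgn +1
4πI² = N·(3j₀)²·(3jₘ)² = 65610/143143
I = +1·√(0.458353/4π) = 0.19098314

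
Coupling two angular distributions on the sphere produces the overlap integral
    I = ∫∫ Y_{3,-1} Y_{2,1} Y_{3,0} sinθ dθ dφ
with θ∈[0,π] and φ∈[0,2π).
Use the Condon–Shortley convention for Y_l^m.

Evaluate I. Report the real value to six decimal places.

Checks pass: Σm=0; 8 even; l₃=3∈[1,5].
(2·3+1)(2·2+1)(2·3+1) = 245
Δ: 2! 4! 2! / 9! → 1/3780
sum: t=0:+1/24 t=1:−1/4 t=2:+1/24 = -1/6
3j²(3 2 3; 0 0 0) = Δ·Π!·Σ² = 4/105  (sign +1)
sum: t=1:−1/12 t=2:+1/8 = 1/24
3j²(3 2 3; -1 1 0) = Δ·Π!·Σ² = 1/210  (sign -1)
combine: 4πI² = 245·4/105·1/210 = 2/45
take √, sign -1: I = -0.05947080

-0.059471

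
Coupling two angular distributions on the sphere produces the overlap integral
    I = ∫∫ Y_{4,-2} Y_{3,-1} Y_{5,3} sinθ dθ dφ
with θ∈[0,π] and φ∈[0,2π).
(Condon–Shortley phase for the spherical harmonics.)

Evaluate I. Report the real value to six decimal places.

Checks pass: Σm=0; 12 even; l₃=5∈[1,7].
(2·4+1)(2·3+1)(2·5+1) = 693
Δ: 2! 6! 4! / 13! → 1/180180
sum: t=0:+1/576 t=1:−1/144 t=2:+1/576 = -1/288
3j²(4 3 5; 0 0 0) = Δ·Π!·Σ² = 20/1001  (sign +1)
sum: t=0:+1/5760 t=1:−1/720 t=2:+1/2304 = -1/1280
3j²(4 3 5; -2 -1 3) = Δ·Π!·Σ² = 27/1430  (sign -1)
combine: 4πI² = 693·20/1001·27/1430 = 486/1859
take √, sign -1: I = -0.14423595

-0.144236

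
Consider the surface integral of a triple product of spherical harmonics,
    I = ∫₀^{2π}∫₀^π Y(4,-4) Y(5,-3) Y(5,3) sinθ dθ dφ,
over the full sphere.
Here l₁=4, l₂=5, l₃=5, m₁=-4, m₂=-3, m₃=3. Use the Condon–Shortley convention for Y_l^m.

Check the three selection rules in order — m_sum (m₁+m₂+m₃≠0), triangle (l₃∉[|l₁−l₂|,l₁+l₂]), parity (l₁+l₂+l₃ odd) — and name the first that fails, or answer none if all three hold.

m_sum

azimuthal sum: -4 − 3 + 3 = -4  ✗
1 ≤ 5 ≤ 9 (triangle on l)
L = 4 + 5 + 5 = 14 (even)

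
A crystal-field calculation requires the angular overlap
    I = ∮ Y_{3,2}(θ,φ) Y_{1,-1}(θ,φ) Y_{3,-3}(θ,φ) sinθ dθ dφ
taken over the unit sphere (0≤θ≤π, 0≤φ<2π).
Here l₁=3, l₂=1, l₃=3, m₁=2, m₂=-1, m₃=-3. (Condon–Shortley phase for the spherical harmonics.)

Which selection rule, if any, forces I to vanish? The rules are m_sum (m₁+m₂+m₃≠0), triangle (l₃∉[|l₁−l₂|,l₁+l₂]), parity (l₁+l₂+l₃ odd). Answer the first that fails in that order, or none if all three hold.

m_sum

m₁+m₂+m₃ = 2 − 1 − 3 = -2  ✗
triangle: |3−1|=2 ≤ l₃=3 ≤ 3+1=4
parity: l₁+l₂+l₃ = 7 is odd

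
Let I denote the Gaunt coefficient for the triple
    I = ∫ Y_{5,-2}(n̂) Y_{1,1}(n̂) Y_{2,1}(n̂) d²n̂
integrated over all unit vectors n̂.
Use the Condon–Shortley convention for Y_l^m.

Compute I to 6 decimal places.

triangle: need 4≤l₃≤6, have 2; I=0

0.000000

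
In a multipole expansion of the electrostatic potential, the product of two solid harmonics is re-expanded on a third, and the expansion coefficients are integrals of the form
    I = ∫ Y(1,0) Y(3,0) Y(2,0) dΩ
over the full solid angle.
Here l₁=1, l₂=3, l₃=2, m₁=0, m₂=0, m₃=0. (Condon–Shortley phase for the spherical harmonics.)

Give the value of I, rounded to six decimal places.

0.247767

Checks pass: Σm=0; 6 even; l₃=2∈[2,4].
(2·1+1)(2·3+1)(2·2+1) = 105
Δ: 2! 0! 4! / 7! → 1/105
sum: t=1:−1/4 = -1/4
3j²(1 3 2; 0 0 0) = Δ·Π!·Σ² = 3/35  (sign -1)
(m-triple is (0,0,0) — same symbol as above.)
combine: 4πI² = 105·3/35·3/35 = 27/35
take √, sign +1: I = 0.24776670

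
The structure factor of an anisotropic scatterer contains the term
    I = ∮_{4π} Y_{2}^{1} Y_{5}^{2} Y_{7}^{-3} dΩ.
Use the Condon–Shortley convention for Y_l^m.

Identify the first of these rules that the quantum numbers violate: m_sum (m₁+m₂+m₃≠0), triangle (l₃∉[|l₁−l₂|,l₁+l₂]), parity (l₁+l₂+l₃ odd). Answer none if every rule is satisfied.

none

azimuthal sum: 1 + 2 − 3 = 0  ✓
3 ≤ 7 ≤ 7 (triangle on l)  ✓
L = 2 + 5 + 7 = 14 (even)  ✓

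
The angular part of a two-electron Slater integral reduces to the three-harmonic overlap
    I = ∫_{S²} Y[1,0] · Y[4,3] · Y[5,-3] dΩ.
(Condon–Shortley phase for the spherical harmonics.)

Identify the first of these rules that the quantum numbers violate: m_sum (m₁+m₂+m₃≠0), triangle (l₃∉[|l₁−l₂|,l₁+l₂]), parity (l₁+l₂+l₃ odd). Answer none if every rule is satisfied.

Σmᵢ = 0  ✓
l₃∈[|l₁−l₂|,l₁+l₂]=[3,5], have l₃=5  ✓
Σlᵢ = 10 ⇒ even  ✓

none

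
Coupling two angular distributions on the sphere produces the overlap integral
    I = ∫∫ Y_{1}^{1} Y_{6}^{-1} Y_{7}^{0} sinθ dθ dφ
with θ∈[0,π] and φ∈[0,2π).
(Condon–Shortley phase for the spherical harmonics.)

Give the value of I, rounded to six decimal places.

0.160342

Rules hold: Σm=0, L=14 even, 5≤7≤7.
N = 3·13·15 = 585
Δ = 0!·2!·12!/15! = 1/1365
Racah Σ t=0..0: t=0:+1/518400 = 1/518400
⇒ 3j(1 6 7; 0 0 0)² = 7/195, sgn -1
Racah Σ t=0..0: t=0:+1/1209600 = 1/1209600
⇒ 3j(1 6 7; 1 -1 0)² = 1/65, sgn -1
4πI² = N·(3j₀)²·(3jₘ)² = 21/65
I = +1·√(0.323077/4π) = 0.16034227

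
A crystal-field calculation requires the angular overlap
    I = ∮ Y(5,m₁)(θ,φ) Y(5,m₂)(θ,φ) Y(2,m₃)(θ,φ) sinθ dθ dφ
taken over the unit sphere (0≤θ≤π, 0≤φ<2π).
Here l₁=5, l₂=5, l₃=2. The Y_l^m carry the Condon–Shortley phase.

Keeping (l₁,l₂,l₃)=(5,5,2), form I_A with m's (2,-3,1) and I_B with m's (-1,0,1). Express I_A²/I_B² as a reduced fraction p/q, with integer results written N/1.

l's match ⇒ only the (l;m) 3-j factors differ between A and B.
A: triangle coeff Δ(5,5,2) = 1/38610; Σ_t [1,2]: t=1:−1/10080 t=2:+1/2880 = 1/4032; (3j)²=10/429 [(5 5 2; 2 -3 1)], sign=-1
B: triangle coeff Δ(5,5,2) = 1/38610; Σ_t [4,5]: t=4:+1/1152 t=5:−1/1440 = 1/5760; (3j)²=1/858 [(5 5 2; -1 0 1)], sign=-1
I_A²/I_B² = (10/429)/(1/858) = 20/1

20/1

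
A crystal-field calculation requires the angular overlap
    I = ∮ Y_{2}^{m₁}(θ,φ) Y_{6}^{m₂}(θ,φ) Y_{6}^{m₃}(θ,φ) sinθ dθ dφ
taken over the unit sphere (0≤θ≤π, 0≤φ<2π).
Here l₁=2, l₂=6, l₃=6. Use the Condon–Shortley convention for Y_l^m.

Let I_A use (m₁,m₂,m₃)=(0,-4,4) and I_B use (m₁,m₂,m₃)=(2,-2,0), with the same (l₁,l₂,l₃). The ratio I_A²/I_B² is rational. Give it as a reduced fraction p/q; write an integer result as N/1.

1/70

Same 2,6,6: normalisation and zero-m 3j drop out of the ratio.
A: Δ: 2! 2! 10! / 15! → 1/90090; sum: t=0:+1/322560 t=1:−1/362880 t=2:+1/14515200 = 1/2419200; 3j²(2 6 6; 0 -4 4) = Δ·Π!·Σ² = 2/5005  (sign +1)
B: Δ: 2! 2! 10! / 15! → 1/90090; sum: t=0:+1/69120 = 1/69120; 3j²(2 6 6; 2 -2 0) = Δ·Π!·Σ² = 4/143  (sign +1)
I_A²/I_B² = (2/5005)/(4/143) = 1/70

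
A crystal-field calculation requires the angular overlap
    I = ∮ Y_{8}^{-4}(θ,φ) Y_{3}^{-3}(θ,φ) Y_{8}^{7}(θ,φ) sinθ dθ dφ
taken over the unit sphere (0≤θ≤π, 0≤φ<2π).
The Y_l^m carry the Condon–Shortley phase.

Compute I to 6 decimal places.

L=19 odd ⇒ parity kills the (l;000) factor ⇒ I = 0

0.000000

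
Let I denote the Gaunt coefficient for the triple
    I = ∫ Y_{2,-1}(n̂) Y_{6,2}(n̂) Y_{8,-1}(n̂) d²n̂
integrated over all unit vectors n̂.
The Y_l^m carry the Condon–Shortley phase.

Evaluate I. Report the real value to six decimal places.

m-sum 0 ✓  L=16 even ✓  4≤8≤8 ✓
Π(2lᵢ+1) = 5×13×17 = 1105
triangle coeff Δ(2,6,8) = 1/30940
Σ_t [0,0]: t=0:+1/2073600 = 1/2073600
(3j)²=28/1105 [(2 6 8; 0 0 0)], sign=+1
Σ_t [0,0]: t=0:+1/5806080 = 1/5806080
(3j)²=9/884 [(2 6 8; -1 2 -1)], sign=-1
⇒ 4πI² = 63/221
I = (-1)√(63/221/(4π)) = -0.15061534

-0.150615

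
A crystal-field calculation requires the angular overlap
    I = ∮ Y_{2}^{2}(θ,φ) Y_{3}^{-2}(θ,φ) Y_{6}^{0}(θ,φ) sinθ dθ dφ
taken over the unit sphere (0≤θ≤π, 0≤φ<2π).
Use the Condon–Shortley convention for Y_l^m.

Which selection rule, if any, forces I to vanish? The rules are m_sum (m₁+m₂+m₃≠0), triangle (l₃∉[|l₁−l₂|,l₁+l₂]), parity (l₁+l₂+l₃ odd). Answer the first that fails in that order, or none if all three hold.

m₁+m₂+m₃ = 2 − 2 + 0 = 0  ✓
triangle: |2−3|=1 ≤ l₃=6 ≤ 2+3=5  ✗
parity: l₁+l₂+l₃ = 11 is odd

triangle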